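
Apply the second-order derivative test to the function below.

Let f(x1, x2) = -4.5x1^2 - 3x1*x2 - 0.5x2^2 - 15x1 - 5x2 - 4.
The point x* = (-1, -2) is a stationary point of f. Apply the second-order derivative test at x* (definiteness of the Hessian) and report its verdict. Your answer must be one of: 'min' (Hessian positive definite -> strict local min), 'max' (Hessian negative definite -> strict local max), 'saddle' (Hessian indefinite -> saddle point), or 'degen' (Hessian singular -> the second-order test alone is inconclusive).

Compute the Hessian H = grad^2 f:
  H = [[-9, -3], [-3, -1]]
Verify stationarity: grad f(x*) = H x* + g = (0, 0).
Eigenvalues of H: -10, 0.
H has a zero eigenvalue (singular; negative semidefinite but not definite), so H is neither positive definite, negative definite, nor indefinite. The second-order test alone is inconclusive -> degen.
(Indeed, f is constant along the null direction of H through x*, so x* is not a strict local extremum.)

degen


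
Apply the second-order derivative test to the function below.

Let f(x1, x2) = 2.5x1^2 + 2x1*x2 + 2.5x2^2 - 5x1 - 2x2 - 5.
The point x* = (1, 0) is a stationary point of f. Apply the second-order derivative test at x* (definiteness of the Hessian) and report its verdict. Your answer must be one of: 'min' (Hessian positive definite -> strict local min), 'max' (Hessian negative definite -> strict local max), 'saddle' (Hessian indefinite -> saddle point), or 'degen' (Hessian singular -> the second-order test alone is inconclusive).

Compute the Hessian H = grad^2 f:
  H = [[5, 2], [2, 5]]
Verify stationarity: grad f(x*) = H x* + g = (0, 0).
Eigenvalues of H: 3, 7.
Both eigenvalues > 0, so H is positive definite -> x* is a strict local min.

min


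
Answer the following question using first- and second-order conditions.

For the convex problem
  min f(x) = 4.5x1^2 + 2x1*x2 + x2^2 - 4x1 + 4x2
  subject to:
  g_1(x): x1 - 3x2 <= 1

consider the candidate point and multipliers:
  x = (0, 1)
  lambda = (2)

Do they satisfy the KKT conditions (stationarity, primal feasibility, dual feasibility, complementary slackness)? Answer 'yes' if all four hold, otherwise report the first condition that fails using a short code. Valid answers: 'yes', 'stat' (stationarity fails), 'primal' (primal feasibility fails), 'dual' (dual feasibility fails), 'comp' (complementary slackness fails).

Gradient of f: grad f(x) = Q x + c = (-2, 6)
Constraint values g_i(x) = a_i^T x - b_i:
  g_1((0, 1)) = -4
Stationarity residual: grad f(x) + sum_i lambda_i a_i = (0, 0)
  -> stationarity OK
Primal feasibility (all g_i <= 0): OK
Dual feasibility (all lambda_i >= 0): OK
Complementary slackness (lambda_i * g_i(x) = 0 for all i): FAILS

Verdict: the first failing condition is complementary_slackness -> comp.

comp


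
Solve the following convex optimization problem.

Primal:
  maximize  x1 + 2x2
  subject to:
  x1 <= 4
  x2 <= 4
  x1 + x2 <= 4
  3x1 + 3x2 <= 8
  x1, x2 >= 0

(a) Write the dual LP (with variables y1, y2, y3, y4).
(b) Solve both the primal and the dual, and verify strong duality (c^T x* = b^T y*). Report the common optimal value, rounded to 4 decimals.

The standard primal-dual pair for 'max c^T x s.t. A x <= b, x >= 0' is:
  Dual:  min b^T y  s.t.  A^T y >= c,  y >= 0.

So the dual LP is:
  minimize  4y1 + 4y2 + 4y3 + 8y4
  subject to:
    y1 + y3 + 3y4 >= 1
    y2 + y3 + 3y4 >= 2
    y1, y2, y3, y4 >= 0

Solving the primal: x* = (0, 2.6667).
  primal value c^T x* = 5.3333.
Solving the dual: y* = (0, 0, 0, 0.6667).
  dual value b^T y* = 5.3333.
Strong duality: c^T x* = b^T y*. Confirmed.

5.3333


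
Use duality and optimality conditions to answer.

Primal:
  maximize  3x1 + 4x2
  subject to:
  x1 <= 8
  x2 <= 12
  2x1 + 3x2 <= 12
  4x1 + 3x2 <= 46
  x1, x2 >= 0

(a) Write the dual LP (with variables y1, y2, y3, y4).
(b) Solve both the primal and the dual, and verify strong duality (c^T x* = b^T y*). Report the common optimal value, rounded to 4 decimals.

The standard primal-dual pair for 'max c^T x s.t. A x <= b, x >= 0' is:
  Dual:  min b^T y  s.t.  A^T y >= c,  y >= 0.

So the dual LP is:
  minimize  8y1 + 12y2 + 12y3 + 46y4
  subject to:
    y1 + 2y3 + 4y4 >= 3
    y2 + 3y3 + 3y4 >= 4
    y1, y2, y3, y4 >= 0

Solving the primal: x* = (6, 0).
  primal value c^T x* = 18.
Solving the dual: y* = (0, 0, 1.5, 0).
  dual value b^T y* = 18.
Strong duality: c^T x* = b^T y*. Confirmed.

18


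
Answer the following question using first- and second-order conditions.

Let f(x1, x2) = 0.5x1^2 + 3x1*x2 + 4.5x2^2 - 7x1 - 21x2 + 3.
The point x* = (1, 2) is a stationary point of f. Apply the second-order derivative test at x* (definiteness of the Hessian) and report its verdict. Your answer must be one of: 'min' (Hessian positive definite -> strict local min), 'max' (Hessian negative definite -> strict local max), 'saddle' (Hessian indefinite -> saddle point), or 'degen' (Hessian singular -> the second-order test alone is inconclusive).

Compute the Hessian H = grad^2 f:
  H = [[1, 3], [3, 9]]
Verify stationarity: grad f(x*) = H x* + g = (0, 0).
Eigenvalues of H: 0, 10.
H has a zero eigenvalue (singular; positive semidefinite but not definite), so H is neither positive definite, negative definite, nor indefinite. The second-order test alone is inconclusive -> degen.
(Indeed, f is constant along the null direction of H through x*, so x* is not a strict local extremum.)

degen


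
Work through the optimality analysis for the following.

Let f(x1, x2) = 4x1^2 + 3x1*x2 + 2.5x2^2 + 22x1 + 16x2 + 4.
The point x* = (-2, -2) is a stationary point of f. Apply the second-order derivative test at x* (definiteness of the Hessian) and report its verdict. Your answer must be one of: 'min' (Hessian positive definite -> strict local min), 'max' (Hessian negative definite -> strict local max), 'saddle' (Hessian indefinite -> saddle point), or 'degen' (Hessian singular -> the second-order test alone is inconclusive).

Compute the Hessian H = grad^2 f:
  H = [[8, 3], [3, 5]]
Verify stationarity: grad f(x*) = H x* + g = (0, 0).
Eigenvalues of H: 3.1459, 9.8541.
Both eigenvalues > 0, so H is positive definite -> x* is a strict local min.

min


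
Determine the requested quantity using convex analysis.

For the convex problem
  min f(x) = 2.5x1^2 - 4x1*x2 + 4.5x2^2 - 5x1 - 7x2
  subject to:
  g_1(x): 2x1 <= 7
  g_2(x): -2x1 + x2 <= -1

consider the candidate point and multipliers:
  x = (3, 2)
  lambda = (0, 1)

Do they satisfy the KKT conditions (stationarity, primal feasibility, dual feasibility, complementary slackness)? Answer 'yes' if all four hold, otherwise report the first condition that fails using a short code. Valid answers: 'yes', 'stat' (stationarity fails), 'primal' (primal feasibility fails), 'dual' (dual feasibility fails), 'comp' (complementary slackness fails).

Gradient of f: grad f(x) = Q x + c = (2, -1)
Constraint values g_i(x) = a_i^T x - b_i:
  g_1((3, 2)) = -1
  g_2((3, 2)) = -3
Stationarity residual: grad f(x) + sum_i lambda_i a_i = (0, 0)
  -> stationarity OK
Primal feasibility (all g_i <= 0): OK
Dual feasibility (all lambda_i >= 0): OK
Complementary slackness (lambda_i * g_i(x) = 0 for all i): FAILS

Verdict: the first failing condition is complementary_slackness -> comp.

comp


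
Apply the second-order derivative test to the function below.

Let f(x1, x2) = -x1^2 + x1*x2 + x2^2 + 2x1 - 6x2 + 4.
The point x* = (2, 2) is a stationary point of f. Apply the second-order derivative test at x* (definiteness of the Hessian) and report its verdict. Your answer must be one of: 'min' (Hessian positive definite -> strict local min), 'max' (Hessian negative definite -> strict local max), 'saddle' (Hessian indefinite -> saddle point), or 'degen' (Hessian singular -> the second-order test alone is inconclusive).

Compute the Hessian H = grad^2 f:
  H = [[-2, 1], [1, 2]]
Verify stationarity: grad f(x*) = H x* + g = (0, 0).
Eigenvalues of H: -2.2361, 2.2361.
Eigenvalues have mixed signs, so H is indefinite -> x* is a saddle point.

saddle


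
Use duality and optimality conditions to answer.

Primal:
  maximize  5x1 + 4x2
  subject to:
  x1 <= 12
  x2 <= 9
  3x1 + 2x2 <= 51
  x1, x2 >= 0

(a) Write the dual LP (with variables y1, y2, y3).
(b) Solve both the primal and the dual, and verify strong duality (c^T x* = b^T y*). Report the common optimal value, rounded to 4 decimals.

The standard primal-dual pair for 'max c^T x s.t. A x <= b, x >= 0' is:
  Dual:  min b^T y  s.t.  A^T y >= c,  y >= 0.

So the dual LP is:
  minimize  12y1 + 9y2 + 51y3
  subject to:
    y1 + 3y3 >= 5
    y2 + 2y3 >= 4
    y1, y2, y3 >= 0

Solving the primal: x* = (11, 9).
  primal value c^T x* = 91.
Solving the dual: y* = (0, 0.6667, 1.6667).
  dual value b^T y* = 91.
Strong duality: c^T x* = b^T y*. Confirmed.

91


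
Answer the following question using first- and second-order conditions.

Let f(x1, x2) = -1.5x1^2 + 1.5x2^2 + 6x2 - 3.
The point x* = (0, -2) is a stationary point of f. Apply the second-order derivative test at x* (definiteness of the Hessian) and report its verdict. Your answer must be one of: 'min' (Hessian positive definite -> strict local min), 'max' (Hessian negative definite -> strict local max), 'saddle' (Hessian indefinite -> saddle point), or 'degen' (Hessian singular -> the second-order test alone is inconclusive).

Compute the Hessian H = grad^2 f:
  H = [[-3, 0], [0, 3]]
Verify stationarity: grad f(x*) = H x* + g = (0, 0).
Eigenvalues of H: -3, 3.
Eigenvalues have mixed signs, so H is indefinite -> x* is a saddle point.

saddle


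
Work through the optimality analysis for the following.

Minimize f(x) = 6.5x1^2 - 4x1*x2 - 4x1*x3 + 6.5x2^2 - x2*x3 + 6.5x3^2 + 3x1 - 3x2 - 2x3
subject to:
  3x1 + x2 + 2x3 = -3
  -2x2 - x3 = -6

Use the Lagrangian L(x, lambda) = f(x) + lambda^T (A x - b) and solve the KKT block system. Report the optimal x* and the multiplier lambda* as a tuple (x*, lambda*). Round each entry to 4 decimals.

Form the Lagrangian:
  L(x, lambda) = (1/2) x^T Q x + c^T x + lambda^T (A x - b)
Stationarity (grad_x L = 0): Q x + c + A^T lambda = 0.
Primal feasibility: A x = b.

This gives the KKT block system:
  [ Q   A^T ] [ x     ]   [-c ]
  [ A    0  ] [ lambda ] = [ b ]

Solving the linear system:
  x*      = (-2.0333, 2.9667, 0.0667)
  lambda* = (11.8556, 27.7444)
  f(x*)   = 93.45

x* = (-2.0333, 2.9667, 0.0667), lambda* = (11.8556, 27.7444)


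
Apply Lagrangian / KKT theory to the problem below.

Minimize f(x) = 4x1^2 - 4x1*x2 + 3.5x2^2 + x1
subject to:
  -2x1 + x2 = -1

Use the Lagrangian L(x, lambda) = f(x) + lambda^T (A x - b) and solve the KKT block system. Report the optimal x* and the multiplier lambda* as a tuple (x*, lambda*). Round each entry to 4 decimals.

Form the Lagrangian:
  L(x, lambda) = (1/2) x^T Q x + c^T x + lambda^T (A x - b)
Stationarity (grad_x L = 0): Q x + c + A^T lambda = 0.
Primal feasibility: A x = b.

This gives the KKT block system:
  [ Q   A^T ] [ x     ]   [-c ]
  [ A    0  ] [ lambda ] = [ b ]

Solving the linear system:
  x*      = (0.45, -0.1)
  lambda* = (2.5)
  f(x*)   = 1.475

x* = (0.45, -0.1), lambda* = (2.5)


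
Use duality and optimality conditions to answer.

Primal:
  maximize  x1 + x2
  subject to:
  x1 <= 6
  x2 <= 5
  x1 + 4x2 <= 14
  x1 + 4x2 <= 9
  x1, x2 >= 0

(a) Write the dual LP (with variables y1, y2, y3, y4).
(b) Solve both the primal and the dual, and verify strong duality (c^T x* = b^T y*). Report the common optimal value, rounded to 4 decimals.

The standard primal-dual pair for 'max c^T x s.t. A x <= b, x >= 0' is:
  Dual:  min b^T y  s.t.  A^T y >= c,  y >= 0.

So the dual LP is:
  minimize  6y1 + 5y2 + 14y3 + 9y4
  subject to:
    y1 + y3 + y4 >= 1
    y2 + 4y3 + 4y4 >= 1
    y1, y2, y3, y4 >= 0

Solving the primal: x* = (6, 0.75).
  primal value c^T x* = 6.75.
Solving the dual: y* = (0.75, 0, 0, 0.25).
  dual value b^T y* = 6.75.
Strong duality: c^T x* = b^T y*. Confirmed.

6.75


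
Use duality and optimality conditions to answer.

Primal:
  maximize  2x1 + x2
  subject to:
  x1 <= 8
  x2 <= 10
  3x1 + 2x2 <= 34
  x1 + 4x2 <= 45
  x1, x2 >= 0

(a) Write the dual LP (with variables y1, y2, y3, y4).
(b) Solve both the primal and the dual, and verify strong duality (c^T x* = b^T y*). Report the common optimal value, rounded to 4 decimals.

The standard primal-dual pair for 'max c^T x s.t. A x <= b, x >= 0' is:
  Dual:  min b^T y  s.t.  A^T y >= c,  y >= 0.

So the dual LP is:
  minimize  8y1 + 10y2 + 34y3 + 45y4
  subject to:
    y1 + 3y3 + y4 >= 2
    y2 + 2y3 + 4y4 >= 1
    y1, y2, y3, y4 >= 0

Solving the primal: x* = (8, 5).
  primal value c^T x* = 21.
Solving the dual: y* = (0.5, 0, 0.5, 0).
  dual value b^T y* = 21.
Strong duality: c^T x* = b^T y*. Confirmed.

21


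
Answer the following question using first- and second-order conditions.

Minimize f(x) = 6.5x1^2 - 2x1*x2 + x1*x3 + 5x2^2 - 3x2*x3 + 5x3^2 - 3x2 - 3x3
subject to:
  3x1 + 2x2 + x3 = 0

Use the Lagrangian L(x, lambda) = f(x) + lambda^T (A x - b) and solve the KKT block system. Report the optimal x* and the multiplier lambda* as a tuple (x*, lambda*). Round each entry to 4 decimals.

Form the Lagrangian:
  L(x, lambda) = (1/2) x^T Q x + c^T x + lambda^T (A x - b)
Stationarity (grad_x L = 0): Q x + c + A^T lambda = 0.
Primal feasibility: A x = b.

This gives the KKT block system:
  [ Q   A^T ] [ x     ]   [-c ]
  [ A    0  ] [ lambda ] = [ b ]

Solving the linear system:
  x*      = (-0.2029, 0.1643, 0.28)
  lambda* = (0.8955)
  f(x*)   = -0.6666

x* = (-0.2029, 0.1643, 0.28), lambda* = (0.8955)


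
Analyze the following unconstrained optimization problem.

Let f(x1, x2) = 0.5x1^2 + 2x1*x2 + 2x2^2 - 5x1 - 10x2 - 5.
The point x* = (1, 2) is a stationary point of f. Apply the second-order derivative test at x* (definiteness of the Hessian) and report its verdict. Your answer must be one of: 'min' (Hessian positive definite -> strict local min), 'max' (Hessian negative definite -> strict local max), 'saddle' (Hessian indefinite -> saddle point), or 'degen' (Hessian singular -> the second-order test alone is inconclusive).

Compute the Hessian H = grad^2 f:
  H = [[1, 2], [2, 4]]
Verify stationarity: grad f(x*) = H x* + g = (0, 0).
Eigenvalues of H: 0, 5.
H has a zero eigenvalue (singular; positive semidefinite but not definite), so H is neither positive definite, negative definite, nor indefinite. The second-order test alone is inconclusive -> degen.
(Indeed, f is constant along the null direction of H through x*, so x* is not a strict local extremum.)

degen


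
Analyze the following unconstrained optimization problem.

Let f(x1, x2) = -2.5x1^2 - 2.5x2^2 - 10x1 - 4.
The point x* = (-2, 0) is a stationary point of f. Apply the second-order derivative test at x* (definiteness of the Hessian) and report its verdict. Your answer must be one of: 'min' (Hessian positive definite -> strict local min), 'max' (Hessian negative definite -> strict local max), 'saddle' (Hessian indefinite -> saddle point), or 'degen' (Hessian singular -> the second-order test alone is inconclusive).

Compute the Hessian H = grad^2 f:
  H = [[-5, 0], [0, -5]]
Verify stationarity: grad f(x*) = H x* + g = (0, 0).
Eigenvalues of H: -5, -5.
Both eigenvalues < 0, so H is negative definite -> x* is a strict local max.

max


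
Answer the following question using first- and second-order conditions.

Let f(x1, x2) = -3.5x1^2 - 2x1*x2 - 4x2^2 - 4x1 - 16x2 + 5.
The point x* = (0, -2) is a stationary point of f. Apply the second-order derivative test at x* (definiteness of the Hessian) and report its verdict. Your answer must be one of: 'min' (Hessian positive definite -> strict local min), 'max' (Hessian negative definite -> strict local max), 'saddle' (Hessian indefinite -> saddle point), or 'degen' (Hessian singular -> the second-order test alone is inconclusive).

Compute the Hessian H = grad^2 f:
  H = [[-7, -2], [-2, -8]]
Verify stationarity: grad f(x*) = H x* + g = (0, 0).
Eigenvalues of H: -9.5616, -5.4384.
Both eigenvalues < 0, so H is negative definite -> x* is a strict local max.

max


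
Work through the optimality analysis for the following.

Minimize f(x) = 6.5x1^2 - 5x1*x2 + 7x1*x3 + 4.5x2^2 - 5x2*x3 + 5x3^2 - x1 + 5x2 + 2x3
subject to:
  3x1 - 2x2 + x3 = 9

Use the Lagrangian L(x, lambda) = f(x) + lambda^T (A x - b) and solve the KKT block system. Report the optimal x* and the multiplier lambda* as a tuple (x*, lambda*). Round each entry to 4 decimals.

Form the Lagrangian:
  L(x, lambda) = (1/2) x^T Q x + c^T x + lambda^T (A x - b)
Stationarity (grad_x L = 0): Q x + c + A^T lambda = 0.
Primal feasibility: A x = b.

This gives the KKT block system:
  [ Q   A^T ] [ x     ]   [-c ]
  [ A    0  ] [ lambda ] = [ b ]

Solving the linear system:
  x*      = (2.1607, -2.2833, -2.0486)
  lambda* = (-8.055)
  f(x*)   = 27.4101

x* = (2.1607, -2.2833, -2.0486), lambda* = (-8.055)


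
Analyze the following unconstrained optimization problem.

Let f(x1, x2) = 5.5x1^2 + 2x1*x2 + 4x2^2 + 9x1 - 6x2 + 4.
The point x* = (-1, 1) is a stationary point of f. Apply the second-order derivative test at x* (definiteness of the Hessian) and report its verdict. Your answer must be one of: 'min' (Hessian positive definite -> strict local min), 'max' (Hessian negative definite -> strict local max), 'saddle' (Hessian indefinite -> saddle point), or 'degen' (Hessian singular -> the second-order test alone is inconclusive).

Compute the Hessian H = grad^2 f:
  H = [[11, 2], [2, 8]]
Verify stationarity: grad f(x*) = H x* + g = (0, 0).
Eigenvalues of H: 7, 12.
Both eigenvalues > 0, so H is positive definite -> x* is a strict local min.

min


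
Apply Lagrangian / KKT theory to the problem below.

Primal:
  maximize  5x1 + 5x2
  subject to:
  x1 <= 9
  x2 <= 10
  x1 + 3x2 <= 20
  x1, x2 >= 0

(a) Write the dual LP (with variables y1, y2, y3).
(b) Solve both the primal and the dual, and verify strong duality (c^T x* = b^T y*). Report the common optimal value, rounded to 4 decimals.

The standard primal-dual pair for 'max c^T x s.t. A x <= b, x >= 0' is:
  Dual:  min b^T y  s.t.  A^T y >= c,  y >= 0.

So the dual LP is:
  minimize  9y1 + 10y2 + 20y3
  subject to:
    y1 + y3 >= 5
    y2 + 3y3 >= 5
    y1, y2, y3 >= 0

Solving the primal: x* = (9, 3.6667).
  primal value c^T x* = 63.3333.
Solving the dual: y* = (3.3333, 0, 1.6667).
  dual value b^T y* = 63.3333.
Strong duality: c^T x* = b^T y*. Confirmed.

63.3333


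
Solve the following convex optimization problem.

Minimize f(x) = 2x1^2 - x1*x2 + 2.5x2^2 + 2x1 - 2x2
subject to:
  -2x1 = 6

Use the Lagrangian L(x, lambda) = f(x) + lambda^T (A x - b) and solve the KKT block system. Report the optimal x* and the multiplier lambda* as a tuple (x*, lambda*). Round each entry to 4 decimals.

Form the Lagrangian:
  L(x, lambda) = (1/2) x^T Q x + c^T x + lambda^T (A x - b)
Stationarity (grad_x L = 0): Q x + c + A^T lambda = 0.
Primal feasibility: A x = b.

This gives the KKT block system:
  [ Q   A^T ] [ x     ]   [-c ]
  [ A    0  ] [ lambda ] = [ b ]

Solving the linear system:
  x*      = (-3, -0.2)
  lambda* = (-4.9)
  f(x*)   = 11.9

x* = (-3, -0.2), lambda* = (-4.9)


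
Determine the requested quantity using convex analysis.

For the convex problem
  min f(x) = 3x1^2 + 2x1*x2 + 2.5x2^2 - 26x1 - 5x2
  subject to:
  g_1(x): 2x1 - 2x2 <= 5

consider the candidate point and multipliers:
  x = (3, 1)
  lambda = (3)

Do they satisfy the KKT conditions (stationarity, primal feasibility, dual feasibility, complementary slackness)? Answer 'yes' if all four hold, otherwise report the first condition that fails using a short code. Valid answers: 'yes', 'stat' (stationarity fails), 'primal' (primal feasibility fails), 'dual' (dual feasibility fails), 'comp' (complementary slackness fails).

Gradient of f: grad f(x) = Q x + c = (-6, 6)
Constraint values g_i(x) = a_i^T x - b_i:
  g_1((3, 1)) = -1
Stationarity residual: grad f(x) + sum_i lambda_i a_i = (0, 0)
  -> stationarity OK
Primal feasibility (all g_i <= 0): OK
Dual feasibility (all lambda_i >= 0): OK
Complementary slackness (lambda_i * g_i(x) = 0 for all i): FAILS

Verdict: the first failing condition is complementary_slackness -> comp.

comp


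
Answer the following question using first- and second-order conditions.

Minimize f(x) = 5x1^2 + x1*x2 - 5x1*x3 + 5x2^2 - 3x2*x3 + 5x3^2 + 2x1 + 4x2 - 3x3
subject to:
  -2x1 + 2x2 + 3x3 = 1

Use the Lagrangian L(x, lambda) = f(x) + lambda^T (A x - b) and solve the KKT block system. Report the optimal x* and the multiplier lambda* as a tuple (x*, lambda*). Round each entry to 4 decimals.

Form the Lagrangian:
  L(x, lambda) = (1/2) x^T Q x + c^T x + lambda^T (A x - b)
Stationarity (grad_x L = 0): Q x + c + A^T lambda = 0.
Primal feasibility: A x = b.

This gives the KKT block system:
  [ Q   A^T ] [ x     ]   [-c ]
  [ A    0  ] [ lambda ] = [ b ]

Solving the linear system:
  x*      = (-0.1159, -0.1639, 0.3653)
  lambda* = (-0.5747)
  f(x*)   = -0.7042

x* = (-0.1159, -0.1639, 0.3653), lambda* = (-0.5747)


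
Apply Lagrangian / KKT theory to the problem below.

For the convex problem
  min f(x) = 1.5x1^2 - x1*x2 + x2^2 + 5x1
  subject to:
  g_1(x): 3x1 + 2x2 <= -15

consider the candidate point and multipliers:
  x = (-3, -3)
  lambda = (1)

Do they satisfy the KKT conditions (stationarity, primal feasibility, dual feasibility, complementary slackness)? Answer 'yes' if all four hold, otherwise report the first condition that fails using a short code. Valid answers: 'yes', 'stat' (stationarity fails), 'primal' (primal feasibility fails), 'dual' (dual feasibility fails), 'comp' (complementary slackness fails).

Gradient of f: grad f(x) = Q x + c = (-1, -3)
Constraint values g_i(x) = a_i^T x - b_i:
  g_1((-3, -3)) = 0
Stationarity residual: grad f(x) + sum_i lambda_i a_i = (2, -1)
  -> stationarity FAILS
Primal feasibility (all g_i <= 0): OK
Dual feasibility (all lambda_i >= 0): OK
Complementary slackness (lambda_i * g_i(x) = 0 for all i): OK

Verdict: the first failing condition is stationarity -> stat.

stat


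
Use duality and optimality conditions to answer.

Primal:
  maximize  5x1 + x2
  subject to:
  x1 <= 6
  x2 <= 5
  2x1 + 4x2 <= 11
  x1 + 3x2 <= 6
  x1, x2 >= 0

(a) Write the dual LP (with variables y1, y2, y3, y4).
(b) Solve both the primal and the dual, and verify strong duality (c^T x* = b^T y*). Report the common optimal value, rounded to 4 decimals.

The standard primal-dual pair for 'max c^T x s.t. A x <= b, x >= 0' is:
  Dual:  min b^T y  s.t.  A^T y >= c,  y >= 0.

So the dual LP is:
  minimize  6y1 + 5y2 + 11y3 + 6y4
  subject to:
    y1 + 2y3 + y4 >= 5
    y2 + 4y3 + 3y4 >= 1
    y1, y2, y3, y4 >= 0

Solving the primal: x* = (5.5, 0).
  primal value c^T x* = 27.5.
Solving the dual: y* = (0, 0, 2.5, 0).
  dual value b^T y* = 27.5.
Strong duality: c^T x* = b^T y*. Confirmed.

27.5


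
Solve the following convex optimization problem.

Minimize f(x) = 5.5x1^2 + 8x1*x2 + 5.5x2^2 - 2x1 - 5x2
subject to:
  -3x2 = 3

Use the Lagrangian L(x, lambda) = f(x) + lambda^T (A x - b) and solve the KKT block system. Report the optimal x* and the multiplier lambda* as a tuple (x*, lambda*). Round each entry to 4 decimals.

Form the Lagrangian:
  L(x, lambda) = (1/2) x^T Q x + c^T x + lambda^T (A x - b)
Stationarity (grad_x L = 0): Q x + c + A^T lambda = 0.
Primal feasibility: A x = b.

This gives the KKT block system:
  [ Q   A^T ] [ x     ]   [-c ]
  [ A    0  ] [ lambda ] = [ b ]

Solving the linear system:
  x*      = (0.9091, -1)
  lambda* = (-2.9091)
  f(x*)   = 5.9545

x* = (0.9091, -1), lambda* = (-2.9091)


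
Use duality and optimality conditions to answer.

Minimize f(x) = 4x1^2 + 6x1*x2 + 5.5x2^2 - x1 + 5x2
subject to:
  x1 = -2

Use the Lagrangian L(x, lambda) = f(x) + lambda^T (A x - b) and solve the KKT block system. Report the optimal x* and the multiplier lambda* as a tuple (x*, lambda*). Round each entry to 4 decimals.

Form the Lagrangian:
  L(x, lambda) = (1/2) x^T Q x + c^T x + lambda^T (A x - b)
Stationarity (grad_x L = 0): Q x + c + A^T lambda = 0.
Primal feasibility: A x = b.

This gives the KKT block system:
  [ Q   A^T ] [ x     ]   [-c ]
  [ A    0  ] [ lambda ] = [ b ]

Solving the linear system:
  x*      = (-2, 0.6364)
  lambda* = (13.1818)
  f(x*)   = 15.7727

x* = (-2, 0.6364), lambda* = (13.1818)


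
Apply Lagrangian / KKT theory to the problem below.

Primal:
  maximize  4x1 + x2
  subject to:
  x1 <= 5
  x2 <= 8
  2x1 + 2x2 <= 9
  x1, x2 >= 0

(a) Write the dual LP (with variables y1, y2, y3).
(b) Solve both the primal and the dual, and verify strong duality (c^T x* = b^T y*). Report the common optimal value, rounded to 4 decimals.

The standard primal-dual pair for 'max c^T x s.t. A x <= b, x >= 0' is:
  Dual:  min b^T y  s.t.  A^T y >= c,  y >= 0.

So the dual LP is:
  minimize  5y1 + 8y2 + 9y3
  subject to:
    y1 + 2y3 >= 4
    y2 + 2y3 >= 1
    y1, y2, y3 >= 0

Solving the primal: x* = (4.5, 0).
  primal value c^T x* = 18.
Solving the dual: y* = (0, 0, 2).
  dual value b^T y* = 18.
Strong duality: c^T x* = b^T y*. Confirmed.

18


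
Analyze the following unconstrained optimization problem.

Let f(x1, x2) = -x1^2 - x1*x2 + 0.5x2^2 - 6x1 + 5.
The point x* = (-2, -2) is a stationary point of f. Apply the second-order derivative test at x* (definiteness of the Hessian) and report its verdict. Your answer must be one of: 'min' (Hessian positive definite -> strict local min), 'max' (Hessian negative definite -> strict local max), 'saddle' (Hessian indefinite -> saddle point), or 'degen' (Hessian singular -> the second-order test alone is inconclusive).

Compute the Hessian H = grad^2 f:
  H = [[-2, -1], [-1, 1]]
Verify stationarity: grad f(x*) = H x* + g = (0, 0).
Eigenvalues of H: -2.3028, 1.3028.
Eigenvalues have mixed signs, so H is indefinite -> x* is a saddle point.

saddle


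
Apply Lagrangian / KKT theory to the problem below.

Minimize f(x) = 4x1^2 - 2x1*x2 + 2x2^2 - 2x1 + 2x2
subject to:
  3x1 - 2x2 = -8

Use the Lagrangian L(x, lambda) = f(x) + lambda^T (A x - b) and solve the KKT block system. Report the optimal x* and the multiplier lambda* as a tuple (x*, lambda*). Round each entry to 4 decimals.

Form the Lagrangian:
  L(x, lambda) = (1/2) x^T Q x + c^T x + lambda^T (A x - b)
Stationarity (grad_x L = 0): Q x + c + A^T lambda = 0.
Primal feasibility: A x = b.

This gives the KKT block system:
  [ Q   A^T ] [ x     ]   [-c ]
  [ A    0  ] [ lambda ] = [ b ]

Solving the linear system:
  x*      = (-1.5455, 1.6818)
  lambda* = (5.9091)
  f(x*)   = 26.8636

x* = (-1.5455, 1.6818), lambda* = (5.9091)


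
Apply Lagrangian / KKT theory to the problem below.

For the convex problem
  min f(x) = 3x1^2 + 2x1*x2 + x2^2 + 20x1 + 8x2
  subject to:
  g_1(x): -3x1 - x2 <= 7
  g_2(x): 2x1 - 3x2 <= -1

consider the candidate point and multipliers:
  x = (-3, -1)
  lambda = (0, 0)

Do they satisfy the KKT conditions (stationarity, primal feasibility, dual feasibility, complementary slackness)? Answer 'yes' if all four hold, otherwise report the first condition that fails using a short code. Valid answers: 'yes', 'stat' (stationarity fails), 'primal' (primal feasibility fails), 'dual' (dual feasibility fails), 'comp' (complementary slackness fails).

Gradient of f: grad f(x) = Q x + c = (0, 0)
Constraint values g_i(x) = a_i^T x - b_i:
  g_1((-3, -1)) = 3
  g_2((-3, -1)) = -2
Stationarity residual: grad f(x) + sum_i lambda_i a_i = (0, 0)
  -> stationarity OK
Primal feasibility (all g_i <= 0): FAILS
Dual feasibility (all lambda_i >= 0): OK
Complementary slackness (lambda_i * g_i(x) = 0 for all i): OK

Verdict: the first failing condition is primal_feasibility -> primal.

primal


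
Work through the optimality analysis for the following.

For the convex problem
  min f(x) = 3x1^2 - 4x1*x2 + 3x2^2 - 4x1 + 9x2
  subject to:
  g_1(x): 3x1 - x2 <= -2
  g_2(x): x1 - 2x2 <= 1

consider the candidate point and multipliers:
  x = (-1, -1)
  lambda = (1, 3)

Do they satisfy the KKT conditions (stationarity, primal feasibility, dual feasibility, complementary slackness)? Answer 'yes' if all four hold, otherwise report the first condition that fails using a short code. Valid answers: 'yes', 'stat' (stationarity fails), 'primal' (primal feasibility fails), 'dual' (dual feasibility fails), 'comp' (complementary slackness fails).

Gradient of f: grad f(x) = Q x + c = (-6, 7)
Constraint values g_i(x) = a_i^T x - b_i:
  g_1((-1, -1)) = 0
  g_2((-1, -1)) = 0
Stationarity residual: grad f(x) + sum_i lambda_i a_i = (0, 0)
  -> stationarity OK
Primal feasibility (all g_i <= 0): OK
Dual feasibility (all lambda_i >= 0): OK
Complementary slackness (lambda_i * g_i(x) = 0 for all i): OK

Verdict: yes, KKT holds.

yes


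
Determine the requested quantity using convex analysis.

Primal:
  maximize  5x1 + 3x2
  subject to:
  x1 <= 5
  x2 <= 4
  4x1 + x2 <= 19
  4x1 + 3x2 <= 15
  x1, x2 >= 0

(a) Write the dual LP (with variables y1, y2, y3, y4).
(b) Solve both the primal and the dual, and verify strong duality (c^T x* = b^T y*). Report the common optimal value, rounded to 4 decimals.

The standard primal-dual pair for 'max c^T x s.t. A x <= b, x >= 0' is:
  Dual:  min b^T y  s.t.  A^T y >= c,  y >= 0.

So the dual LP is:
  minimize  5y1 + 4y2 + 19y3 + 15y4
  subject to:
    y1 + 4y3 + 4y4 >= 5
    y2 + y3 + 3y4 >= 3
    y1, y2, y3, y4 >= 0

Solving the primal: x* = (3.75, 0).
  primal value c^T x* = 18.75.
Solving the dual: y* = (0, 0, 0, 1.25).
  dual value b^T y* = 18.75.
Strong duality: c^T x* = b^T y*. Confirmed.

18.75


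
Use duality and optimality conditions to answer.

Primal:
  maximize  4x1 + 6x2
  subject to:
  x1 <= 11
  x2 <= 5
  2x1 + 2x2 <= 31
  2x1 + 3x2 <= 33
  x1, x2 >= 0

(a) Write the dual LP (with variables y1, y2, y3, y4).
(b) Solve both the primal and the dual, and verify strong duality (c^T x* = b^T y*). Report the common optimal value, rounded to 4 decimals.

The standard primal-dual pair for 'max c^T x s.t. A x <= b, x >= 0' is:
  Dual:  min b^T y  s.t.  A^T y >= c,  y >= 0.

So the dual LP is:
  minimize  11y1 + 5y2 + 31y3 + 33y4
  subject to:
    y1 + 2y3 + 2y4 >= 4
    y2 + 2y3 + 3y4 >= 6
    y1, y2, y3, y4 >= 0

Solving the primal: x* = (11, 3.6667).
  primal value c^T x* = 66.
Solving the dual: y* = (0, 0, 0, 2).
  dual value b^T y* = 66.
Strong duality: c^T x* = b^T y*. Confirmed.

66


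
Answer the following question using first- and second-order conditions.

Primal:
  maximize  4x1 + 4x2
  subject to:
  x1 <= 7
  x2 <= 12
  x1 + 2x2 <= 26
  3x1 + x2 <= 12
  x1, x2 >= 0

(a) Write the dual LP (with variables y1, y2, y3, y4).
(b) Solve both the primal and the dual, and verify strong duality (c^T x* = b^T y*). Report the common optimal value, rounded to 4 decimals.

The standard primal-dual pair for 'max c^T x s.t. A x <= b, x >= 0' is:
  Dual:  min b^T y  s.t.  A^T y >= c,  y >= 0.

So the dual LP is:
  minimize  7y1 + 12y2 + 26y3 + 12y4
  subject to:
    y1 + y3 + 3y4 >= 4
    y2 + 2y3 + y4 >= 4
    y1, y2, y3, y4 >= 0

Solving the primal: x* = (0, 12).
  primal value c^T x* = 48.
Solving the dual: y* = (0, 2.6667, 0, 1.3333).
  dual value b^T y* = 48.
Strong duality: c^T x* = b^T y*. Confirmed.

48


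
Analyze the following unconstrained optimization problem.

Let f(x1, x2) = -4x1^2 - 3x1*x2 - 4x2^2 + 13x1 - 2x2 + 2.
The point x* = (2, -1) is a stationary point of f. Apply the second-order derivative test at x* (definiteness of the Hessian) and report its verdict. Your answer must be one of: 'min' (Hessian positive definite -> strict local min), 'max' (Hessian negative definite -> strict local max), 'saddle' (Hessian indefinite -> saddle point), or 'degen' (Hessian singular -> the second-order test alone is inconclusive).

Compute the Hessian H = grad^2 f:
  H = [[-8, -3], [-3, -8]]
Verify stationarity: grad f(x*) = H x* + g = (0, 0).
Eigenvalues of H: -11, -5.
Both eigenvalues < 0, so H is negative definite -> x* is a strict local max.

max


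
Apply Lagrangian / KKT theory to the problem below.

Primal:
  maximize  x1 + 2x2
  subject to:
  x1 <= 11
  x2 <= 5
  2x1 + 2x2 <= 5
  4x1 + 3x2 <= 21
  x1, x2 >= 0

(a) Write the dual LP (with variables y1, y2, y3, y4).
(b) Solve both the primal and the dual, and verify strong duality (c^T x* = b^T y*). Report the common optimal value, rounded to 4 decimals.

The standard primal-dual pair for 'max c^T x s.t. A x <= b, x >= 0' is:
  Dual:  min b^T y  s.t.  A^T y >= c,  y >= 0.

So the dual LP is:
  minimize  11y1 + 5y2 + 5y3 + 21y4
  subject to:
    y1 + 2y3 + 4y4 >= 1
    y2 + 2y3 + 3y4 >= 2
    y1, y2, y3, y4 >= 0

Solving the primal: x* = (0, 2.5).
  primal value c^T x* = 5.
Solving the dual: y* = (0, 0, 1, 0).
  dual value b^T y* = 5.
Strong duality: c^T x* = b^T y*. Confirmed.

5


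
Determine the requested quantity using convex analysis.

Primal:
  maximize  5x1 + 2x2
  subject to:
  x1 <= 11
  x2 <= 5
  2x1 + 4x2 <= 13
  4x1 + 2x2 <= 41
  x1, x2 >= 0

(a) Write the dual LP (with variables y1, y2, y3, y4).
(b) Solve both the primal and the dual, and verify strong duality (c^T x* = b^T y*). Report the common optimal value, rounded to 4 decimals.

The standard primal-dual pair for 'max c^T x s.t. A x <= b, x >= 0' is:
  Dual:  min b^T y  s.t.  A^T y >= c,  y >= 0.

So the dual LP is:
  minimize  11y1 + 5y2 + 13y3 + 41y4
  subject to:
    y1 + 2y3 + 4y4 >= 5
    y2 + 4y3 + 2y4 >= 2
    y1, y2, y3, y4 >= 0

Solving the primal: x* = (6.5, 0).
  primal value c^T x* = 32.5.
Solving the dual: y* = (0, 0, 2.5, 0).
  dual value b^T y* = 32.5.
Strong duality: c^T x* = b^T y*. Confirmed.

32.5


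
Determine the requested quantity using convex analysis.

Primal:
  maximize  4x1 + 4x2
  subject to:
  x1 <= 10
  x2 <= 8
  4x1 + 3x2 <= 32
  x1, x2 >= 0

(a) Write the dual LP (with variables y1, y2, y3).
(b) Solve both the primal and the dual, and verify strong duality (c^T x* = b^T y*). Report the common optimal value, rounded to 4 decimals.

The standard primal-dual pair for 'max c^T x s.t. A x <= b, x >= 0' is:
  Dual:  min b^T y  s.t.  A^T y >= c,  y >= 0.

So the dual LP is:
  minimize  10y1 + 8y2 + 32y3
  subject to:
    y1 + 4y3 >= 4
    y2 + 3y3 >= 4
    y1, y2, y3 >= 0

Solving the primal: x* = (2, 8).
  primal value c^T x* = 40.
Solving the dual: y* = (0, 1, 1).
  dual value b^T y* = 40.
Strong duality: c^T x* = b^T y*. Confirmed.

40


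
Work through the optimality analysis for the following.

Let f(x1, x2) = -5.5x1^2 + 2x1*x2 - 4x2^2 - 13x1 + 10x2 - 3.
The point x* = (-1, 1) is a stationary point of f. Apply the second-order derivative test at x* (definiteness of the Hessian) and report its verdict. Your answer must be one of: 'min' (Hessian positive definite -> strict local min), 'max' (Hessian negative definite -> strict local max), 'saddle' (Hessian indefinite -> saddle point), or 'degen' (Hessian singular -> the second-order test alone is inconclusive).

Compute the Hessian H = grad^2 f:
  H = [[-11, 2], [2, -8]]
Verify stationarity: grad f(x*) = H x* + g = (0, 0).
Eigenvalues of H: -12, -7.
Both eigenvalues < 0, so H is negative definite -> x* is a strict local max.

max


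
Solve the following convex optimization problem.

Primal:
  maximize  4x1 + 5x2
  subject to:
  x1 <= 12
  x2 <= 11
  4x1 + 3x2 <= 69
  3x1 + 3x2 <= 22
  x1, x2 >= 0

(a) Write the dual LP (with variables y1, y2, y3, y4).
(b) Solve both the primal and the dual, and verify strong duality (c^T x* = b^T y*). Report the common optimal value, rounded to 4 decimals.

The standard primal-dual pair for 'max c^T x s.t. A x <= b, x >= 0' is:
  Dual:  min b^T y  s.t.  A^T y >= c,  y >= 0.

So the dual LP is:
  minimize  12y1 + 11y2 + 69y3 + 22y4
  subject to:
    y1 + 4y3 + 3y4 >= 4
    y2 + 3y3 + 3y4 >= 5
    y1, y2, y3, y4 >= 0

Solving the primal: x* = (0, 7.3333).
  primal value c^T x* = 36.6667.
Solving the dual: y* = (0, 0, 0, 1.6667).
  dual value b^T y* = 36.6667.
Strong duality: c^T x* = b^T y*. Confirmed.

36.6667


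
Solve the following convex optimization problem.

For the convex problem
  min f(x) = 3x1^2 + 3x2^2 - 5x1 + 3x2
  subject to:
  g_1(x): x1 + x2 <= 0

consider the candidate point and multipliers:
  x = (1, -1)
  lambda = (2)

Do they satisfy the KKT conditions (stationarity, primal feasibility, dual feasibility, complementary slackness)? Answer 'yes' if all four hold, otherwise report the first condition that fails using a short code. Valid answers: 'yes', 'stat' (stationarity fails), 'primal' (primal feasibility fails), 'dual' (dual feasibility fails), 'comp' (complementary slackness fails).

Gradient of f: grad f(x) = Q x + c = (1, -3)
Constraint values g_i(x) = a_i^T x - b_i:
  g_1((1, -1)) = 0
Stationarity residual: grad f(x) + sum_i lambda_i a_i = (3, -1)
  -> stationarity FAILS
Primal feasibility (all g_i <= 0): OK
Dual feasibility (all lambda_i >= 0): OK
Complementary slackness (lambda_i * g_i(x) = 0 for all i): OK

Verdict: the first failing condition is stationarity -> stat.

stat


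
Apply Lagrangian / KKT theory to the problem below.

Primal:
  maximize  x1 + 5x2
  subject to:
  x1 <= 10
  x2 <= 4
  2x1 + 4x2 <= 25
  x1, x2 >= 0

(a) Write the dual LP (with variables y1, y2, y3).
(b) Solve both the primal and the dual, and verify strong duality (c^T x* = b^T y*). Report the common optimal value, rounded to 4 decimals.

The standard primal-dual pair for 'max c^T x s.t. A x <= b, x >= 0' is:
  Dual:  min b^T y  s.t.  A^T y >= c,  y >= 0.

So the dual LP is:
  minimize  10y1 + 4y2 + 25y3
  subject to:
    y1 + 2y3 >= 1
    y2 + 4y3 >= 5
    y1, y2, y3 >= 0

Solving the primal: x* = (4.5, 4).
  primal value c^T x* = 24.5.
Solving the dual: y* = (0, 3, 0.5).
  dual value b^T y* = 24.5.
Strong duality: c^T x* = b^T y*. Confirmed.

24.5


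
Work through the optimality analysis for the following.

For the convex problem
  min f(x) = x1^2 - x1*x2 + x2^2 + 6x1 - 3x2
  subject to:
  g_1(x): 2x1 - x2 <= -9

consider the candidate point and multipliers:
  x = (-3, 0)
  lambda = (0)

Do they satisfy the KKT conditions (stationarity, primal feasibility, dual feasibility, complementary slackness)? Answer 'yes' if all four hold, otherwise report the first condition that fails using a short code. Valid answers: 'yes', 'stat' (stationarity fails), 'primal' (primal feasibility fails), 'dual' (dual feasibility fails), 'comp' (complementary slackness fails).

Gradient of f: grad f(x) = Q x + c = (0, 0)
Constraint values g_i(x) = a_i^T x - b_i:
  g_1((-3, 0)) = 3
Stationarity residual: grad f(x) + sum_i lambda_i a_i = (0, 0)
  -> stationarity OK
Primal feasibility (all g_i <= 0): FAILS
Dual feasibility (all lambda_i >= 0): OK
Complementary slackness (lambda_i * g_i(x) = 0 for all i): OK

Verdict: the first failing condition is primal_feasibility -> primal.

primal


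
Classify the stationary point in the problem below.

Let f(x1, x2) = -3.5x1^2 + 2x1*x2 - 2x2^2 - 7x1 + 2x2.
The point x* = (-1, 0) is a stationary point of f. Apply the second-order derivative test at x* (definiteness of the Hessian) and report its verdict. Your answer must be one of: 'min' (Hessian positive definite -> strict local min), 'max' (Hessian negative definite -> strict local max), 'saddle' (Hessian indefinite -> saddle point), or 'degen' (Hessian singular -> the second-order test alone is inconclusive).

Compute the Hessian H = grad^2 f:
  H = [[-7, 2], [2, -4]]
Verify stationarity: grad f(x*) = H x* + g = (0, 0).
Eigenvalues of H: -8, -3.
Both eigenvalues < 0, so H is negative definite -> x* is a strict local max.

max


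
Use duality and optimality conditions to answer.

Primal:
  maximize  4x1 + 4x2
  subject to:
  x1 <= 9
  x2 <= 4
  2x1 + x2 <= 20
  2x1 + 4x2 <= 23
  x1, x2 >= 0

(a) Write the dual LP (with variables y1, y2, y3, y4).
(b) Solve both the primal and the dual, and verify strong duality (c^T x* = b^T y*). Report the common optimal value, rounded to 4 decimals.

The standard primal-dual pair for 'max c^T x s.t. A x <= b, x >= 0' is:
  Dual:  min b^T y  s.t.  A^T y >= c,  y >= 0.

So the dual LP is:
  minimize  9y1 + 4y2 + 20y3 + 23y4
  subject to:
    y1 + 2y3 + 2y4 >= 4
    y2 + y3 + 4y4 >= 4
    y1, y2, y3, y4 >= 0

Solving the primal: x* = (9, 1.25).
  primal value c^T x* = 41.
Solving the dual: y* = (2, 0, 0, 1).
  dual value b^T y* = 41.
Strong duality: c^T x* = b^T y*. Confirmed.

41


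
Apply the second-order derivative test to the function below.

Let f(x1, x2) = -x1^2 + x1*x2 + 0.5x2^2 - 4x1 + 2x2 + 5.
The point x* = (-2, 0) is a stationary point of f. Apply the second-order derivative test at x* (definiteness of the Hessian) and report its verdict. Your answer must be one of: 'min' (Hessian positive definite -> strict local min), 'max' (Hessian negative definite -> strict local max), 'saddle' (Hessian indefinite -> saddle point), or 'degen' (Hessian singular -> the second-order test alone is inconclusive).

Compute the Hessian H = grad^2 f:
  H = [[-2, 1], [1, 1]]
Verify stationarity: grad f(x*) = H x* + g = (0, 0).
Eigenvalues of H: -2.3028, 1.3028.
Eigenvalues have mixed signs, so H is indefinite -> x* is a saddle point.

saddle
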